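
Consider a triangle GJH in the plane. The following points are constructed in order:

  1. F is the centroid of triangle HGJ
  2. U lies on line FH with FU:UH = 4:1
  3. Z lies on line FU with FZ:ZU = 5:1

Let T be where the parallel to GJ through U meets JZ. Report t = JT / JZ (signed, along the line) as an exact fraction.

Set G = (0, 0), J = (1, 0), H = (0, 1); any affine frame gives the same invariant.
1. F is the centroid of triangle HGJ ⇒ F = (1/3, 1/3)
2. U lies on line FH with FU:UH = 4:1 ⇒ U = (1/15, 13/15)
3. Z lies on line FU with FZ:ZU = 5:1 ⇒ Z = (1/9, 7/9)
through U parallel to GJ: direction (1, 0); meets JZ at T = (1/105, 13/15)
T = J + t·(Z−J) with t = 39/35

t = 39/35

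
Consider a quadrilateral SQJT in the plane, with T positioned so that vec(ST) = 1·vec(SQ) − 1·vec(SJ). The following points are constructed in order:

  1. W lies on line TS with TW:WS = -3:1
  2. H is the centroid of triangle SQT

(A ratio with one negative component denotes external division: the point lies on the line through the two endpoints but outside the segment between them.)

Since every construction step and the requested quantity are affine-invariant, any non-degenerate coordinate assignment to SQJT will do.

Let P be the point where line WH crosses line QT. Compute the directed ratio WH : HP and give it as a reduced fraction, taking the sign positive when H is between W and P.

Choose coordinates S = (0, 0), Q = (1, 0), J = (0, 1), T = (1, -1).
1. W lies on line TS with TW:WS = -3:1 ⇒ W = (-1/2, 1/2)
2. H is the centroid of triangle SQT ⇒ H = (2/3, -1/3)
line WH meets QT at P = (1, -4/7)
H = W + t·(P−W) with t = 7/9, so WH:HP = 7/9:2/9

WH:HP = 7/2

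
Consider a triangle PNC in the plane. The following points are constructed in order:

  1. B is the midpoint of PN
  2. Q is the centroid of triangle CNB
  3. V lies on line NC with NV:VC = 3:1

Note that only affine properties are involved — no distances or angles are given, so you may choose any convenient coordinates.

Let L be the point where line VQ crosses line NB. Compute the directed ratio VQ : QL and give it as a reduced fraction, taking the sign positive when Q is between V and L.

Assign P = (0, 0), N = (1, 0), C = (0, 1) — the answer is frame-independent, so this choice is without loss of generality.
1. B is the midpoint of PN ⇒ B = (1/2, 0)
2. Q is the centroid of triangle CNB ⇒ Q = (1/2, 1/3)
3. V lies on line NC with NV:VC = 3:1 ⇒ V = (1/4, 3/4)
line VQ meets NB at L = (7/10, 0)
Q = V + t·(L−V) with t = 5/9, so VQ:QL = 5/9:4/9

VQ:QL = 5/4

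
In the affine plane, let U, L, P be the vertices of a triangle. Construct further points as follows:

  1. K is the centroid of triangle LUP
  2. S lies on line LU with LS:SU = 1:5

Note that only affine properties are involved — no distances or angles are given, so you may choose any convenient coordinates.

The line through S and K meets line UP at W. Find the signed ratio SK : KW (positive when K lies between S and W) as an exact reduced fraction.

Set U = (0, 0), L = (1, 0), P = (0, 1); any affine frame gives the same invariant.
1. K is the centroid of triangle LUP ⇒ K = (1/3, 1/3)
2. S lies on line LU with LS:SU = 1:5 ⇒ S = (5/6, 0)
line SK meets UP at W = (0, 5/9)
K = S + t·(W−S) with t = 3/5, so SK:KW = 3/5:2/5

SK:KW = 3/2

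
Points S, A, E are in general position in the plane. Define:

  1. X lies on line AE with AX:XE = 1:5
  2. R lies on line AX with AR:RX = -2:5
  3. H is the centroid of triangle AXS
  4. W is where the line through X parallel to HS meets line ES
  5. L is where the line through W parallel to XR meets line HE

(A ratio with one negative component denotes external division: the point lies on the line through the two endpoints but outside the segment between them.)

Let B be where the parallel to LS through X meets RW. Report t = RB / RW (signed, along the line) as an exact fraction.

t = -1/56

Set S = (0, 0), A = (1, 0), E = (0, 1); any affine frame gives the same invariant.
1. X lies on line AE with AX:XE = 1:5 ⇒ X = (5/6, 1/6)
2. R lies on line AX with AR:RX = -2:5 ⇒ R = (10/9, -1/9)
3. H is the centroid of triangle AXS ⇒ H = (11/18, 1/18)
4. W is where the line through X parallel to HS meets line ES ⇒ W = (0, 1/11)
5. L is where the line through W parallel to XR meets line HE ⇒ L = (5/3, -52/33)
through X parallel to LS: direction (-5/3, 52/33); meets RW at B = (95/84, -53/462)
B = R + t·(W−R) with t = -1/56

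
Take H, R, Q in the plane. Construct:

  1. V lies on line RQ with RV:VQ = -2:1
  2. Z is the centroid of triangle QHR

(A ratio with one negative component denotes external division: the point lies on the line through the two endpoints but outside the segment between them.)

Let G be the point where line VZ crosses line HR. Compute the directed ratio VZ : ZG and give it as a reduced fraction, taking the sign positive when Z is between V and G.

Work in coordinates with H = (0, 0), R = (1, 0), Q = (0, 1).
1. V lies on line RQ with RV:VQ = -2:1 ⇒ V = (-1, 2)
2. Z is the centroid of triangle QHR ⇒ Z = (1/3, 1/3)
line VZ meets HR at G = (3/5, 0)
Z = V + t·(G−V) with t = 5/6, so VZ:ZG = 5/6:1/6

VZ:ZG = 5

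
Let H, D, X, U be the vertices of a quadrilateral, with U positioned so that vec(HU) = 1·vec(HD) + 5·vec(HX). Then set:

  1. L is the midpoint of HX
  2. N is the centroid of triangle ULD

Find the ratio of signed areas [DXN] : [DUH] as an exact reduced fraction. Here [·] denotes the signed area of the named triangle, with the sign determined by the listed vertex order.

Choose coordinates H = (0, 0), D = (1, 0), X = (0, 1), U = (1, 5).
1. L is the midpoint of HX ⇒ L = (0, 1/2)
2. N is the centroid of triangle ULD ⇒ N = (2/3, 11/6)
2·[DXN] = -3/2, 2·[DUH] = 5
[DXN]:[DUH] = -3/2:5 = -3/10

[DXN]:[DUH] = -3/10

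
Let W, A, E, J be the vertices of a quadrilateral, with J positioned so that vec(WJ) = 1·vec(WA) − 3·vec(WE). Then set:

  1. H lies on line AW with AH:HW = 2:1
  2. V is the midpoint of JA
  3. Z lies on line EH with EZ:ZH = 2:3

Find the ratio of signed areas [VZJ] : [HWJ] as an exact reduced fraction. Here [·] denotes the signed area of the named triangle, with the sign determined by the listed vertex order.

Assign W = (0, 0), A = (1, 0), E = (0, 1), J = (1, -3) — the answer is frame-independent, so this choice is without loss of generality.
1. H lies on line AW with AH:HW = 2:1 ⇒ H = (1/3, 0)
2. V is the midpoint of JA ⇒ V = (1, -3/2)
3. Z lies on line EH with EZ:ZH = 2:3 ⇒ Z = (2/15, 3/5)
2·[VZJ] = 13/10, 2·[HWJ] = 1
[VZJ]:[HWJ] = 13/10:1 = 13/10

[VZJ]:[HWJ] = 13/10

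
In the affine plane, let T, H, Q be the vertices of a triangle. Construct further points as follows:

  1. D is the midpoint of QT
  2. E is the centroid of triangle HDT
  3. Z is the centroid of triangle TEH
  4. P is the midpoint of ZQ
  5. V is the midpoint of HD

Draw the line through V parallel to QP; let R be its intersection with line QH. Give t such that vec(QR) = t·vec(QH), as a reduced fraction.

t = 5/18

Assign T = (0, 0), H = (1, 0), Q = (0, 1) — the answer is frame-independent, so this choice is without loss of generality.
1. D is the midpoint of QT ⇒ D = (0, 1/2)
2. E is the centroid of triangle HDT ⇒ E = (1/3, 1/6)
3. Z is the centroid of triangle TEH ⇒ Z = (4/9, 1/18)
4. P is the midpoint of ZQ ⇒ P = (2/9, 19/36)
5. V is the midpoint of HD ⇒ V = (1/2, 1/4)
through V parallel to QP: direction (2/9, -17/36); meets QH at R = (5/18, 13/18)
R = Q + t·(H−Q) with t = 5/18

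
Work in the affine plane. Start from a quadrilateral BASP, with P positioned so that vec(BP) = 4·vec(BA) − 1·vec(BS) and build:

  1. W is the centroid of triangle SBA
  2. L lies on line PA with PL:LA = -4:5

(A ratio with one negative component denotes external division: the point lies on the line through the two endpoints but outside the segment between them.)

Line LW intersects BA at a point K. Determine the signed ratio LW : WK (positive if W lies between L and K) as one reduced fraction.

LW:WK = -16

Choose coordinates B = (0, 0), A = (1, 0), S = (0, 1), P = (4, -1).
1. W is the centroid of triangle SBA ⇒ W = (1/3, 1/3)
2. L lies on line PA with PL:LA = -4:5 ⇒ L = (16, -5)
line LW meets BA at K = (21/16, 0)
W = L + t·(K−L) with t = 16/15, so LW:WK = 16/15:-1/15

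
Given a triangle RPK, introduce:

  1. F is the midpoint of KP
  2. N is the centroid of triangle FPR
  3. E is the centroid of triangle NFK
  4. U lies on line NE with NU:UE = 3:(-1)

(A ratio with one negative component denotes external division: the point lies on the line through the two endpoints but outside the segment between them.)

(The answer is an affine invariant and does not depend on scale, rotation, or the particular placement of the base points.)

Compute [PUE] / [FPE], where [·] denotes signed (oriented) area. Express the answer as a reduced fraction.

[PUE]:[FPE] = -3/2

Assign R = (0, 0), P = (1, 0), K = (0, 1) — the answer is frame-independent, so this choice is without loss of generality.
1. F is the midpoint of KP ⇒ F = (1/2, 1/2)
2. N is the centroid of triangle FPR ⇒ N = (1/2, 1/6)
3. E is the centroid of triangle NFK ⇒ E = (1/3, 5/9)
4. U lies on line NE with NU:UE = 3:(-1) ⇒ U = (1/4, 3/4)
2·[PUE] = 1/12, 2·[FPE] = -1/18
[PUE]:[FPE] = 1/12:-1/18 = -3/2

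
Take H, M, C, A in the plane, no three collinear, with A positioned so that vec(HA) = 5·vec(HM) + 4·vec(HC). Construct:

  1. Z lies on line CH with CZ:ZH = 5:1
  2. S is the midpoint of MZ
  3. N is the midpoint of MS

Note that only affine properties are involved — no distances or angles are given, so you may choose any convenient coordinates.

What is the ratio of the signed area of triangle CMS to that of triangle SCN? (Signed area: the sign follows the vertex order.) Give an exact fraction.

Assign H = (0, 0), M = (1, 0), C = (0, 1), A = (5, 4) — the answer is frame-independent, so this choice is without loss of generality.
1. Z lies on line CH with CZ:ZH = 5:1 ⇒ Z = (0, 1/6)
2. S is the midpoint of MZ ⇒ S = (1/2, 1/12)
3. N is the midpoint of MS ⇒ N = (3/4, 1/24)
2·[CMS] = -5/12, 2·[SCN] = -5/24
[CMS]:[SCN] = -5/12:-5/24 = 2

[CMS]:[SCN] = 2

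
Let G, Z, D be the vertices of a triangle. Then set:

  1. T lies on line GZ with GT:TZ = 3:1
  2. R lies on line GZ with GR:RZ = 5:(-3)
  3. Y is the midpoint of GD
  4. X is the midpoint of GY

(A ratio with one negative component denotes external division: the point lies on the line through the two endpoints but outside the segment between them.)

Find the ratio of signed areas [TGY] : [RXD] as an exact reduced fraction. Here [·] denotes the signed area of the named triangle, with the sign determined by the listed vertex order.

[TGY]:[RXD] = 1/5

Set G = (0, 0), Z = (1, 0), D = (0, 1); any affine frame gives the same invariant.
1. T lies on line GZ with GT:TZ = 3:1 ⇒ T = (3/4, 0)
2. R lies on line GZ with GR:RZ = 5:(-3) ⇒ R = (5/2, 0)
3. Y is the midpoint of GD ⇒ Y = (0, 1/2)
4. X is the midpoint of GY ⇒ X = (0, 1/4)
2·[TGY] = -3/8, 2·[RXD] = -15/8
[TGY]:[RXD] = -3/8:-15/8 = 1/5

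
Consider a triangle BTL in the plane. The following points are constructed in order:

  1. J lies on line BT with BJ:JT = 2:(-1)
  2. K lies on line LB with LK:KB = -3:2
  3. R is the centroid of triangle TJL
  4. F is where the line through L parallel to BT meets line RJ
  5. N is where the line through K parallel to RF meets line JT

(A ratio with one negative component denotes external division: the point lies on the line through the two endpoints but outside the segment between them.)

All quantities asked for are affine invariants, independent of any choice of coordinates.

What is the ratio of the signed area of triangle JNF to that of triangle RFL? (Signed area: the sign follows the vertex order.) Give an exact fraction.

Set B = (0, 0), T = (1, 0), L = (0, 1); any affine frame gives the same invariant.
1. J lies on line BT with BJ:JT = 2:(-1) ⇒ J = (2, 0)
2. K lies on line LB with LK:KB = -3:2 ⇒ K = (0, -2)
3. R is the centroid of triangle TJL ⇒ R = (1, 1/3)
4. F is where the line through L parallel to BT meets line RJ ⇒ F = (-1, 1)
5. N is where the line through K parallel to RF meets line JT ⇒ N = (-6, 0)
2·[JNF] = -8, 2·[RFL] = -2/3
[JNF]:[RFL] = -8:-2/3 = 12

[JNF]:[RFL] = 12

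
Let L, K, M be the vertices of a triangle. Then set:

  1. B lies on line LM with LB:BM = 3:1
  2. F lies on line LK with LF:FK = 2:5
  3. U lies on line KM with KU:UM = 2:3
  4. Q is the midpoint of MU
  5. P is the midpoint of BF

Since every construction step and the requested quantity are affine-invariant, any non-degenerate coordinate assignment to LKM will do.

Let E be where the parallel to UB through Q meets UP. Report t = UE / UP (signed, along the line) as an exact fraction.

Choose coordinates L = (0, 0), K = (1, 0), M = (0, 1).
1. B lies on line LM with LB:BM = 3:1 ⇒ B = (0, 3/4)
2. F lies on line LK with LF:FK = 2:5 ⇒ F = (2/7, 0)
3. U lies on line KM with KU:UM = 2:3 ⇒ U = (3/5, 2/5)
4. Q is the midpoint of MU ⇒ Q = (3/10, 7/10)
5. P is the midpoint of BF ⇒ P = (1/7, 3/8)
through Q parallel to UB: direction (-3/5, 7/20); meets UP at E = (39/49, 23/56)
E = U + t·(P−U) with t = -3/7

t = -3/7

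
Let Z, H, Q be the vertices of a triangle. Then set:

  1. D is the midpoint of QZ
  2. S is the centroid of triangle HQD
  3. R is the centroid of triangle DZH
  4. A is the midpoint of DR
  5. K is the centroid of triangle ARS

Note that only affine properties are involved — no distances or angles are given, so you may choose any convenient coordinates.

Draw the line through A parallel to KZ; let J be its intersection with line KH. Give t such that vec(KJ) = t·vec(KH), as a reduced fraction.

t = -1/9

Set Z = (0, 0), H = (1, 0), Q = (0, 1); any affine frame gives the same invariant.
1. D is the midpoint of QZ ⇒ D = (0, 1/2)
2. S is the centroid of triangle HQD ⇒ S = (1/3, 1/2)
3. R is the centroid of triangle DZH ⇒ R = (1/3, 1/6)
4. A is the midpoint of DR ⇒ A = (1/6, 1/3)
5. K is the centroid of triangle ARS ⇒ K = (5/18, 1/3)
through A parallel to KZ: direction (-5/18, -1/3); meets KH at J = (16/81, 10/27)
J = K + t·(H−K) with t = -1/9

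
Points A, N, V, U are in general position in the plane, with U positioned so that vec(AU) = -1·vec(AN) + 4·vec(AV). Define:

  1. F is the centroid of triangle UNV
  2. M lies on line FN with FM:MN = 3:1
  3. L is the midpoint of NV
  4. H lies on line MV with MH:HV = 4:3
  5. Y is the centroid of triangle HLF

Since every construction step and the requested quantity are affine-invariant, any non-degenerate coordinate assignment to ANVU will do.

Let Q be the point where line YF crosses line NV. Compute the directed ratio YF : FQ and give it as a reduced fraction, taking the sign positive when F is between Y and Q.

YF:FQ = -53/84

Set A = (0, 0), N = (1, 0), V = (0, 1), U = (-1, 4); any affine frame gives the same invariant.
1. F is the centroid of triangle UNV ⇒ F = (0, 5/3)
2. M lies on line FN with FM:MN = 3:1 ⇒ M = (3/4, 5/12)
3. L is the midpoint of NV ⇒ L = (1/2, 1/2)
4. H lies on line MV with MH:HV = 4:3 ⇒ H = (9/28, 3/4)
5. Y is the centroid of triangle HLF ⇒ Y = (23/84, 35/36)
line YF meets NV at Q = (23/53, 30/53)
F = Y + t·(Q−Y) with t = -53/31, so YF:FQ = -53/31:84/31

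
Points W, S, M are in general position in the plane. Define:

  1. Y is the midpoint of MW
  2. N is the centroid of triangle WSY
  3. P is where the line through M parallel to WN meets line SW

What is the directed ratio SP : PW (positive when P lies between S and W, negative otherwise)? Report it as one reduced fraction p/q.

Choose coordinates W = (0, 0), S = (1, 0), M = (0, 1).
1. Y is the midpoint of MW ⇒ Y = (0, 1/2)
2. N is the centroid of triangle WSY ⇒ N = (1/3, 1/6)
3. P is where the line through M parallel to WN meets line SW ⇒ P = (-2, 0)
P = S + t·(W−S) with t = 3, so SP:PW = t:(1−t) = 3:-2

SP:PW = -3/2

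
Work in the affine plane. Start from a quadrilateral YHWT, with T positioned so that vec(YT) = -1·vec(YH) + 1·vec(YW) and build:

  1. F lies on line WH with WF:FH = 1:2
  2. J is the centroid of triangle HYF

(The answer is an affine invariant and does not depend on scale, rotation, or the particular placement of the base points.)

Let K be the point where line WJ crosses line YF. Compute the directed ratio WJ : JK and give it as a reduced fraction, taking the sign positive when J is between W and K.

Set Y = (0, 0), H = (1, 0), W = (0, 1), T = (-1, 1); any affine frame gives the same invariant.
1. F lies on line WH with WF:FH = 1:2 ⇒ F = (1/3, 2/3)
2. J is the centroid of triangle HYF ⇒ J = (4/9, 2/9)
line WJ meets YF at K = (4/15, 8/15)
J = W + t·(K−W) with t = 5/3, so WJ:JK = 5/3:-2/3

WJ:JK = -5/2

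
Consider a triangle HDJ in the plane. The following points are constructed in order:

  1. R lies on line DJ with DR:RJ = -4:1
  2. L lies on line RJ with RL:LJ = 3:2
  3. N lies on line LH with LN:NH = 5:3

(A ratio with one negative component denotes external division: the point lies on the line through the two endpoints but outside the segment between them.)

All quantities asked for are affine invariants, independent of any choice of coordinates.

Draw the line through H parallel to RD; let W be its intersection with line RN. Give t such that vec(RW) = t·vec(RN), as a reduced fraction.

t = 8/5

Work in coordinates with H = (0, 0), D = (1, 0), J = (0, 1).
1. R lies on line DJ with DR:RJ = -4:1 ⇒ R = (-1/3, 4/3)
2. L lies on line RJ with RL:LJ = 3:2 ⇒ L = (-2/15, 17/15)
3. N lies on line LH with LN:NH = 5:3 ⇒ N = (-1/20, 17/40)
through H parallel to RD: direction (4/3, -4/3); meets RN at W = (3/25, -3/25)
W = R + t·(N−R) with t = 8/5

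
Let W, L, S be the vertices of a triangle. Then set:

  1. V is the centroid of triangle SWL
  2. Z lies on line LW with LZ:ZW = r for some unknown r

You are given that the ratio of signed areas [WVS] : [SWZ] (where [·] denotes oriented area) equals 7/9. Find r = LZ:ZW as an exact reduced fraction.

Choose coordinates W = (0, 0), L = (1, 0), S = (0, 1).
1. V is the centroid of triangle SWL ⇒ V = (1/3, 1/3)
2. With LZ:ZW = r, write λ = r/(r+1) so Z = L + λ·(W−L); Z is affine-linear in λ
Every point depending on Z is an affine combination of Z and λ-independent points, so each such coordinate is linear in λ; the λ² term in each signed area is a multiple of (W−L)×(W−L) = 0, so 2·[WVS] and 2·[SWZ] are each linear in λ. Evaluating at λ=0 and λ=1:
  2·[WVS] = 1/3,   2·[SWZ] = −λ + 1
So [WVS]:[SWZ] = (1/3) / (−λ + 1). Setting this equal to 7/9:
  1/3 = 7/9·(−λ + 1)  ⇒  λ = 4/7
Then r = λ/(1−λ) = (4/7)/(3/7) = 4/3. Check: with r = 4/3, Z = (3/7, 0) and [WVS]:[SWZ] = 7/9 as required.

r = 4/3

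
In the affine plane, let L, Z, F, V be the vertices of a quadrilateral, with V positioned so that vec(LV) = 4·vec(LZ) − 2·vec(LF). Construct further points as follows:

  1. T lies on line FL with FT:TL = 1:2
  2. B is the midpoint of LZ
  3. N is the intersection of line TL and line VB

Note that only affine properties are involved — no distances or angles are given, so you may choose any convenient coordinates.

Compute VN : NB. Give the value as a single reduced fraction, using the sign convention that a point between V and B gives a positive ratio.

Assign L = (0, 0), Z = (1, 0), F = (0, 1), V = (4, -2) — the answer is frame-independent, so this choice is without loss of generality.
1. T lies on line FL with FT:TL = 1:2 ⇒ T = (0, 2/3)
2. B is the midpoint of LZ ⇒ B = (1/2, 0)
3. N is the intersection of line TL and line VB ⇒ N = (0, 2/7)
N = V + t·(B−V) with t = 8/7, so VN:NB = t:(1−t) = 8/7:-1/7

VN:NB = -8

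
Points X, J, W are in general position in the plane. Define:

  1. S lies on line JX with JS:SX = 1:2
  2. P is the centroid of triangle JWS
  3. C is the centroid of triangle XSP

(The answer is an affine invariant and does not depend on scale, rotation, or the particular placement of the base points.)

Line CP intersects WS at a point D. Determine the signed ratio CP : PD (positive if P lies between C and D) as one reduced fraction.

CP:PD = -8/3

Choose coordinates X = (0, 0), J = (1, 0), W = (0, 1).
1. S lies on line JX with JS:SX = 1:2 ⇒ S = (2/3, 0)
2. P is the centroid of triangle JWS ⇒ P = (5/9, 1/3)
3. C is the centroid of triangle XSP ⇒ C = (11/27, 1/9)
line CP meets WS at D = (1/2, 1/4)
P = C + t·(D−C) with t = 8/5, so CP:PD = 8/5:-3/5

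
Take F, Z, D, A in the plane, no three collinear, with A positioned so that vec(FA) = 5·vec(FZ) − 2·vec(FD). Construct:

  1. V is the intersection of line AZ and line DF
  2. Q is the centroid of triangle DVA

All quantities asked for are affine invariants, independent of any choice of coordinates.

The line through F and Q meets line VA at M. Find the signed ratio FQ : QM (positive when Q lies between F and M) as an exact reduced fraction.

Work in coordinates with F = (0, 0), Z = (1, 0), D = (0, 1), A = (5, -2).
1. V is the intersection of line AZ and line DF ⇒ V = (0, 1/2)
2. Q is the centroid of triangle DVA ⇒ Q = (5/3, -1/6)
line FQ meets VA at M = (5/4, -1/8)
Q = F + t·(M−F) with t = 4/3, so FQ:QM = 4/3:-1/3

FQ:QM = -4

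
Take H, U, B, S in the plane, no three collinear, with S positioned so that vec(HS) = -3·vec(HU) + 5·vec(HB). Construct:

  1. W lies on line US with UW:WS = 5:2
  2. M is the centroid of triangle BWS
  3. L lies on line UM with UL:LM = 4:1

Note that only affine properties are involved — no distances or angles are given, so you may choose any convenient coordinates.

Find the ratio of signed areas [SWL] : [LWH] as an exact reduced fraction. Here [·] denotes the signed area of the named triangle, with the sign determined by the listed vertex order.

[SWL]:[LWH] = -8/87

Choose coordinates H = (0, 0), U = (1, 0), B = (0, 1), S = (-3, 5).
1. W lies on line US with UW:WS = 5:2 ⇒ W = (-13/7, 25/7)
2. M is the centroid of triangle BWS ⇒ M = (-34/21, 67/21)
3. L lies on line UM with UL:LM = 4:1 ⇒ L = (-23/21, 268/105)
2·[SWL] = -8/105, 2·[LWH] = 29/35
[SWL]:[LWH] = -8/105:29/35 = -8/87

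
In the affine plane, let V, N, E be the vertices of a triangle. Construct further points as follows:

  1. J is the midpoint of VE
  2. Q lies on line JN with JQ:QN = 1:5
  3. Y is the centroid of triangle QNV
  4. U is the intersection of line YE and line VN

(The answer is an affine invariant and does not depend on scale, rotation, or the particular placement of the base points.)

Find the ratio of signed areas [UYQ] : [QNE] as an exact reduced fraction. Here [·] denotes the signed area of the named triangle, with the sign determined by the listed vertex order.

[UYQ]:[QNE] = 1/31

Choose coordinates V = (0, 0), N = (1, 0), E = (0, 1).
1. J is the midpoint of VE ⇒ J = (0, 1/2)
2. Q lies on line JN with JQ:QN = 1:5 ⇒ Q = (1/6, 5/12)
3. Y is the centroid of triangle QNV ⇒ Y = (7/18, 5/36)
4. U is the intersection of line YE and line VN ⇒ U = (14/31, 0)
2·[UYQ] = 5/372, 2·[QNE] = 5/12
[UYQ]:[QNE] = 5/372:5/12 = 1/31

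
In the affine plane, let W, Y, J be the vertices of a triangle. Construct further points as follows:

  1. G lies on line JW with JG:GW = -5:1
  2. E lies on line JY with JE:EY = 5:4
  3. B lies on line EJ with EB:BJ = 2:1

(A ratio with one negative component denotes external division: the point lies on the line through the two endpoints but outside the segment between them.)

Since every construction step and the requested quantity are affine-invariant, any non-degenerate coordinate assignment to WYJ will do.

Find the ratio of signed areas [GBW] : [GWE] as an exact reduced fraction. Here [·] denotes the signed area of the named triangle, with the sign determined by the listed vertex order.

Assign W = (0, 0), Y = (1, 0), J = (0, 1) — the answer is frame-independent, so this choice is without loss of generality.
1. G lies on line JW with JG:GW = -5:1 ⇒ G = (0, -1/4)
2. E lies on line JY with JE:EY = 5:4 ⇒ E = (5/9, 4/9)
3. B lies on line EJ with EB:BJ = 2:1 ⇒ B = (5/27, 22/27)
2·[GBW] = 5/108, 2·[GWE] = -5/36
[GBW]:[GWE] = 5/108:-5/36 = -1/3

[GBW]:[GWE] = -1/3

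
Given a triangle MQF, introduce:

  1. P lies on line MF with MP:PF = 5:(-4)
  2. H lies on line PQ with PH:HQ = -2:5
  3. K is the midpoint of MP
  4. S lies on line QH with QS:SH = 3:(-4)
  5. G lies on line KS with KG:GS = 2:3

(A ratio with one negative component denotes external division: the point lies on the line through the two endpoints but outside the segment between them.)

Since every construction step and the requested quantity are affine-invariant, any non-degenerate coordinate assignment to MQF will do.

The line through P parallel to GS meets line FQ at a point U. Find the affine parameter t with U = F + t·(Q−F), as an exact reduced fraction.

Set M = (0, 0), Q = (1, 0), F = (0, 1); any affine frame gives the same invariant.
1. P lies on line MF with MP:PF = 5:(-4) ⇒ P = (0, 5)
2. H lies on line PQ with PH:HQ = -2:5 ⇒ H = (-2/3, 25/3)
3. K is the midpoint of MP ⇒ K = (0, 5/2)
4. S lies on line QH with QS:SH = 3:(-4) ⇒ S = (6, -25)
5. G lies on line KS with KG:GS = 2:3 ⇒ G = (12/5, -17/2)
through P parallel to GS: direction (18/5, -33/2); meets FQ at U = (48/43, -5/43)
U = F + t·(Q−F) with t = 48/43

t = 48/43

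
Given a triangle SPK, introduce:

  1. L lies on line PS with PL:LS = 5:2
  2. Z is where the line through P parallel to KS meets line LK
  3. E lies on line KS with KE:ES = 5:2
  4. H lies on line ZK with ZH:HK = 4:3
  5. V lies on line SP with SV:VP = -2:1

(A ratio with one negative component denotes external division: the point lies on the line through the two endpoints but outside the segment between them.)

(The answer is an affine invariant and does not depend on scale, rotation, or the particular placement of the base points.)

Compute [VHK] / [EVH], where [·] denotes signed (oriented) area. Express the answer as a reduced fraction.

[VHK]:[EVH] = 126/71

Work in coordinates with S = (0, 0), P = (1, 0), K = (0, 1).
1. L lies on line PS with PL:LS = 5:2 ⇒ L = (2/7, 0)
2. Z is where the line through P parallel to KS meets line LK ⇒ Z = (1, -5/2)
3. E lies on line KS with KE:ES = 5:2 ⇒ E = (0, 2/7)
4. H lies on line ZK with ZH:HK = 4:3 ⇒ H = (3/7, -1/2)
5. V lies on line SP with SV:VP = -2:1 ⇒ V = (2, 0)
2·[VHK] = -18/7, 2·[EVH] = -71/49
[VHK]:[EVH] = -18/7:-71/49 = 126/71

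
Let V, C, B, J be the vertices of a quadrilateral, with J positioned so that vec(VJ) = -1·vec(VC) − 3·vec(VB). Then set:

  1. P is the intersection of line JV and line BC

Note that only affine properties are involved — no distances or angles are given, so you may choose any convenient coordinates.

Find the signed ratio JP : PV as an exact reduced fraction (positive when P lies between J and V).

JP:PV = -5

Work in coordinates with V = (0, 0), C = (1, 0), B = (0, 1), J = (-1, -3).
1. P is the intersection of line JV and line BC ⇒ P = (1/4, 3/4)
P = J + t·(V−J) with t = 5/4, so JP:PV = t:(1−t) = 5/4:-1/4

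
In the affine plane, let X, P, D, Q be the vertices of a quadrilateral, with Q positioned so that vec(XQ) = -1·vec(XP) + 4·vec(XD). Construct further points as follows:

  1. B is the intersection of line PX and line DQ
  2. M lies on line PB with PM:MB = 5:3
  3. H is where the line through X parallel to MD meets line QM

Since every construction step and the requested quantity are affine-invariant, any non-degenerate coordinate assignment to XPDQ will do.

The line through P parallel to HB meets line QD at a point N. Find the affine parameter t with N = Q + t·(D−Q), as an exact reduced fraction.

t = -2/9

Choose coordinates X = (0, 0), P = (1, 0), D = (0, 1), Q = (-1, 4).
1. B is the intersection of line PX and line DQ ⇒ B = (1/3, 0)
2. M lies on line PB with PM:MB = 5:3 ⇒ M = (7/12, 0)
3. H is where the line through X parallel to MD meets line QM ⇒ H = (49/27, -28/9)
through P parallel to HB: direction (-40/27, 28/9); meets QD at N = (-11/9, 14/3)
N = Q + t·(D−Q) with t = -2/9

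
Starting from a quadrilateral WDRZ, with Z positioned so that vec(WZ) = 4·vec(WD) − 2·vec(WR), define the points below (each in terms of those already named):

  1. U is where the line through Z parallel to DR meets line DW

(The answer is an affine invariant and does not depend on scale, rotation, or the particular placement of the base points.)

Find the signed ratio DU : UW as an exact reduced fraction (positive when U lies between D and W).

DU:UW = -1/2

Set W = (0, 0), D = (1, 0), R = (0, 1), Z = (4, -2); any affine frame gives the same invariant.
1. U is where the line through Z parallel to DR meets line DW ⇒ U = (2, 0)
U = D + t·(W−D) with t = -1, so DU:UW = t:(1−t) = -1:2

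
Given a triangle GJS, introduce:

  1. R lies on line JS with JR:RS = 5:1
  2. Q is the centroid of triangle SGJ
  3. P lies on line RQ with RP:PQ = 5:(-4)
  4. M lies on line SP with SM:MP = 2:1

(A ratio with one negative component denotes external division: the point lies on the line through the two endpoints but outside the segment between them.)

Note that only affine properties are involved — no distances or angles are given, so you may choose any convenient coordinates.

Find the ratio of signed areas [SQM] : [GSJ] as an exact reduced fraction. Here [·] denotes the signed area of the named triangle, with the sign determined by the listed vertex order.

[SQM]:[GSJ] = 4/27

Assign G = (0, 0), J = (1, 0), S = (0, 1) — the answer is frame-independent, so this choice is without loss of generality.
1. R lies on line JS with JR:RS = 5:1 ⇒ R = (1/6, 5/6)
2. Q is the centroid of triangle SGJ ⇒ Q = (1/3, 1/3)
3. P lies on line RQ with RP:PQ = 5:(-4) ⇒ P = (1, -5/3)
4. M lies on line SP with SM:MP = 2:1 ⇒ M = (2/3, -7/9)
2·[SQM] = -4/27, 2·[GSJ] = -1
[SQM]:[GSJ] = -4/27:-1 = 4/27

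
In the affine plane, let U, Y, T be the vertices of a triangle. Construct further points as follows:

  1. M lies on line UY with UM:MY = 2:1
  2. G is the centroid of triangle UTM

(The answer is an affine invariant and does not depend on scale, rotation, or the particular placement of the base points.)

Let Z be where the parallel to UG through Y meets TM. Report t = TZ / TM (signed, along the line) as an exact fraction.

t = 5/4

Choose coordinates U = (0, 0), Y = (1, 0), T = (0, 1).
1. M lies on line UY with UM:MY = 2:1 ⇒ M = (2/3, 0)
2. G is the centroid of triangle UTM ⇒ G = (2/9, 1/3)
through Y parallel to UG: direction (2/9, 1/3); meets TM at Z = (5/6, -1/4)
Z = T + t·(M−T) with t = 5/4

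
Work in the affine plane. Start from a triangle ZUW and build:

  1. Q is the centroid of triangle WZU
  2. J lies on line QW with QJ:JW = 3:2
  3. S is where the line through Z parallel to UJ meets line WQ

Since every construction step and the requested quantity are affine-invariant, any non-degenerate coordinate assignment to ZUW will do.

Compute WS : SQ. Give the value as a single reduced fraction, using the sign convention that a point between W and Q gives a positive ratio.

WS:SQ = -13/8

Work in coordinates with Z = (0, 0), U = (1, 0), W = (0, 1).
1. Q is the centroid of triangle WZU ⇒ Q = (1/3, 1/3)
2. J lies on line QW with QJ:JW = 3:2 ⇒ J = (2/15, 11/15)
3. S is where the line through Z parallel to UJ meets line WQ ⇒ S = (13/15, -11/15)
S = W + t·(Q−W) with t = 13/5, so WS:SQ = t:(1−t) = 13/5:-8/5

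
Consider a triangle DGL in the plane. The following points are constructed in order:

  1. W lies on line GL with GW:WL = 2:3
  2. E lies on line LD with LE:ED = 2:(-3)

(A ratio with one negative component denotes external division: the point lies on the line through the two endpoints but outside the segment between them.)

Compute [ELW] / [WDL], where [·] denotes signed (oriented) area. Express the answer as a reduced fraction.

Work in coordinates with D = (0, 0), G = (1, 0), L = (0, 1).
1. W lies on line GL with GW:WL = 2:3 ⇒ W = (3/5, 2/5)
2. E lies on line LD with LE:ED = 2:(-3) ⇒ E = (0, 3)
2·[ELW] = 6/5, 2·[WDL] = -3/5
[ELW]:[WDL] = 6/5:-3/5 = -2

[ELW]:[WDL] = -2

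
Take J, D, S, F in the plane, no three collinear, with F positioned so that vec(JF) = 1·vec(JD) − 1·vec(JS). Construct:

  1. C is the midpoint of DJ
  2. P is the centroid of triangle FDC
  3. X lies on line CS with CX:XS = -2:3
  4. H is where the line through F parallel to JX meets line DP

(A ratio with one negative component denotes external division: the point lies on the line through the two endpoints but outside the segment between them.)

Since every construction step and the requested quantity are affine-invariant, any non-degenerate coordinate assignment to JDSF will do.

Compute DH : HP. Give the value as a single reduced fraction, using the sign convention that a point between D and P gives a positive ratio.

Choose coordinates J = (0, 0), D = (1, 0), S = (0, 1), F = (1, -1).
1. C is the midpoint of DJ ⇒ C = (1/2, 0)
2. P is the centroid of triangle FDC ⇒ P = (5/6, -1/3)
3. X lies on line CS with CX:XS = -2:3 ⇒ X = (3/2, -2)
4. H is where the line through F parallel to JX meets line DP ⇒ H = (7/10, -3/5)
H = D + t·(P−D) with t = 9/5, so DH:HP = t:(1−t) = 9/5:-4/5

DH:HP = -9/4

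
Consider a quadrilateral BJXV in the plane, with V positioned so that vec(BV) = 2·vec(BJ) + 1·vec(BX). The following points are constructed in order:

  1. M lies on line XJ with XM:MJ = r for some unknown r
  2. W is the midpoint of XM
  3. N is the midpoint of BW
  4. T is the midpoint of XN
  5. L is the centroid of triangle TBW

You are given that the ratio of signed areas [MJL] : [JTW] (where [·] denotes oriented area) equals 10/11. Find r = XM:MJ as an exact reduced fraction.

r = 5/3

Set B = (0, 0), J = (1, 0), X = (0, 1), V = (2, 1); any affine frame gives the same invariant.
1. With XM:MJ = r, write λ = r/(r+1) so M = X + λ·(J−X); M is affine-linear in λ
2. W is the midpoint of XM ⇒ W is an affine combination of earlier points and hence also affine-linear in λ
3. N is the midpoint of BW ⇒ N is an affine combination of earlier points and hence also affine-linear in λ
4. T is the midpoint of XN ⇒ T is an affine combination of earlier points and hence also affine-linear in λ
5. L is the centroid of triangle TBW ⇒ L is an affine combination of earlier points and hence also affine-linear in λ
Every point depending on M is an affine combination of M and λ-independent points, so each such coordinate is linear in λ; the λ² term in each signed area is a multiple of (J−X)×(J−X) = 0, so 2·[MJL] and 2·[JTW] are each linear in λ. Evaluating at λ=0 and λ=1:
  2·[MJL] = 5/12·λ − 5/12,   2·[JTW] = 1/8·λ − 1/4
So [MJL]:[JTW] = (5/12·λ − 5/12) / (1/8·λ − 1/4). Setting this equal to 10/11:
  5/12·λ − 5/12 = 10/11·(1/8·λ − 1/4)  ⇒  λ = 5/8
Then r = λ/(1−λ) = (5/8)/(3/8) = 5/3. Check: with r = 5/3, M = (5/8, 3/8) and [MJL]:[JTW] = 10/11 as required.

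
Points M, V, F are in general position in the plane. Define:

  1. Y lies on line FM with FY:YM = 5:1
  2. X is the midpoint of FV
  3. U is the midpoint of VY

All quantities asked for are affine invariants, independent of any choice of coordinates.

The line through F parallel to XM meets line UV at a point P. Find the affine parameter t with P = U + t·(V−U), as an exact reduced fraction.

t = -17/7

Assign M = (0, 0), V = (1, 0), F = (0, 1) — the answer is frame-independent, so this choice is without loss of generality.
1. Y lies on line FM with FY:YM = 5:1 ⇒ Y = (0, 1/6)
2. X is the midpoint of FV ⇒ X = (1/2, 1/2)
3. U is the midpoint of VY ⇒ U = (1/2, 1/12)
through F parallel to XM: direction (-1/2, -1/2); meets UV at P = (-5/7, 2/7)
P = U + t·(V−U) with t = -17/7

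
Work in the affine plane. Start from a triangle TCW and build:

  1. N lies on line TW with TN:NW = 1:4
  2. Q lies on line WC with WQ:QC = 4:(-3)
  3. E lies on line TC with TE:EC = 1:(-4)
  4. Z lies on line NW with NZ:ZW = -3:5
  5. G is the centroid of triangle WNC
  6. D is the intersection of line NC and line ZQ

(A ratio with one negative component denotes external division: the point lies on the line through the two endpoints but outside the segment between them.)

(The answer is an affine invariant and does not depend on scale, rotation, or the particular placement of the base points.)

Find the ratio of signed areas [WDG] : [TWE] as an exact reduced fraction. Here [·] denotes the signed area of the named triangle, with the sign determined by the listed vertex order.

Assign T = (0, 0), C = (1, 0), W = (0, 1) — the answer is frame-independent, so this choice is without loss of generality.
1. N lies on line TW with TN:NW = 1:4 ⇒ N = (0, 1/5)
2. Q lies on line WC with WQ:QC = 4:(-3) ⇒ Q = (4, -3)
3. E lies on line TC with TE:EC = 1:(-4) ⇒ E = (-1/3, 0)
4. Z lies on line NW with NZ:ZW = -3:5 ⇒ Z = (0, -1)
5. G is the centroid of triangle WNC ⇒ G = (1/3, 2/5)
6. D is the intersection of line NC and line ZQ ⇒ D = (-4, 1)
2·[WDG] = 12/5, 2·[TWE] = 1/3
[WDG]:[TWE] = 12/5:1/3 = 36/5

[WDG]:[TWE] = 36/5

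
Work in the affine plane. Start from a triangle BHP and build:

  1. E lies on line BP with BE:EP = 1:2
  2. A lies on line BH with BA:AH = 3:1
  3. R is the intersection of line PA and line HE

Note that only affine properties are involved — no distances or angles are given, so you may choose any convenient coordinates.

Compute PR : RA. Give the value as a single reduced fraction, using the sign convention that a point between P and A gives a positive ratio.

Choose coordinates B = (0, 0), H = (1, 0), P = (0, 1).
1. E lies on line BP with BE:EP = 1:2 ⇒ E = (0, 1/3)
2. A lies on line BH with BA:AH = 3:1 ⇒ A = (3/4, 0)
3. R is the intersection of line PA and line HE ⇒ R = (2/3, 1/9)
R = P + t·(A−P) with t = 8/9, so PR:RA = t:(1−t) = 8/9:1/9

PR:RA = 8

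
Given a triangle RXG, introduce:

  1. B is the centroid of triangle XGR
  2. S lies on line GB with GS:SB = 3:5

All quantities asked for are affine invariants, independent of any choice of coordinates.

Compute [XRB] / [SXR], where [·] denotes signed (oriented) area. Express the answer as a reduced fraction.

[XRB]:[SXR] = 4/9

Work in coordinates with R = (0, 0), X = (1, 0), G = (0, 1).
1. B is the centroid of triangle XGR ⇒ B = (1/3, 1/3)
2. S lies on line GB with GS:SB = 3:5 ⇒ S = (1/8, 3/4)
2·[XRB] = -1/3, 2·[SXR] = -3/4
[XRB]:[SXR] = -1/3:-3/4 = 4/9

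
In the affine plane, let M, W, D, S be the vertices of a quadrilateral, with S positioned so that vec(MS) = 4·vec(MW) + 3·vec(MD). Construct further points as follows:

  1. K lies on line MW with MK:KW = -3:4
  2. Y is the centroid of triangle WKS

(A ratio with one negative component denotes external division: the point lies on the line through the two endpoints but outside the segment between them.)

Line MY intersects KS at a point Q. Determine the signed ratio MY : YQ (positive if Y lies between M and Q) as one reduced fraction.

MY:YQ = 5/4

Assign M = (0, 0), W = (1, 0), D = (0, 1), S = (4, 3) — the answer is frame-independent, so this choice is without loss of generality.
1. K lies on line MW with MK:KW = -3:4 ⇒ K = (-3, 0)
2. Y is the centroid of triangle WKS ⇒ Y = (2/3, 1)
line MY meets KS at Q = (6/5, 9/5)
Y = M + t·(Q−M) with t = 5/9, so MY:YQ = 5/9:4/9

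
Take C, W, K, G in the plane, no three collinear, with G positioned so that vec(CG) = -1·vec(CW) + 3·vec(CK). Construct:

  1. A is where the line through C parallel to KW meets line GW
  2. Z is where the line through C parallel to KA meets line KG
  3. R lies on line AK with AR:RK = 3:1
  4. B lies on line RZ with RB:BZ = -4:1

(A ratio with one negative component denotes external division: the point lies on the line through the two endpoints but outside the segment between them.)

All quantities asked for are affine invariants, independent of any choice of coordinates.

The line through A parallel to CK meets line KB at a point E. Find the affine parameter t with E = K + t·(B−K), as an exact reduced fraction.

Choose coordinates C = (0, 0), W = (1, 0), K = (0, 1), G = (-1, 3).
1. A is where the line through C parallel to KW meets line GW ⇒ A = (3, -3)
2. Z is where the line through C parallel to KA meets line KG ⇒ Z = (3/2, -2)
3. R lies on line AK with AR:RK = 3:1 ⇒ R = (3/4, 0)
4. B lies on line RZ with RB:BZ = -4:1 ⇒ B = (7/4, -8/3)
through A parallel to CK: direction (0, 1); meets KB at E = (3, -37/7)
E = K + t·(B−K) with t = 12/7

t = 12/7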